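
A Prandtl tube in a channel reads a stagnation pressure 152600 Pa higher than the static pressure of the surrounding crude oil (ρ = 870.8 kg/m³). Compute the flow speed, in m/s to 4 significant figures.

v ≈ 18.72 m/s

Bernoulli between the free stream and the stagnation point: ½ρv² = P_stag − P_static.
v = √(2ΔP/ρ) = √(2·152600/870.8) = 18.72 m/s.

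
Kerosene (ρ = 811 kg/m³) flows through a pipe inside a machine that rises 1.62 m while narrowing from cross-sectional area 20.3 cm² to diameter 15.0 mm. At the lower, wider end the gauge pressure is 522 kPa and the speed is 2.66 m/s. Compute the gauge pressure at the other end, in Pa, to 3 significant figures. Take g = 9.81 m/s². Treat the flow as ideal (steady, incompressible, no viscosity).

By continuity, v₂ = v₁·A₁/A₂ = 2.66·(20.3/1.77) = 30.6 m/s.
Applying Bernoulli between the two ends and solving for P₂: P₂ = P₁ + ½ρ(v₁² − v₂²) − ρgΔh.
P₂ = 522000 + ½·811·(2.66² − 30.6²) − 811·9.81·(+1.62) = 522000 + (-376000) − (12900) = 133000 Pa.

P₂ ≈ 133000 Pa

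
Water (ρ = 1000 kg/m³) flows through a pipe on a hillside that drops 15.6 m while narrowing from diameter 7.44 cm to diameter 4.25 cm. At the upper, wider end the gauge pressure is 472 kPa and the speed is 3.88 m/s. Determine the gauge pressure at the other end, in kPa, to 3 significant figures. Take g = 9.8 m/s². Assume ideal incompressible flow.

Mass conservation (A₁v₁ = A₂v₂) gives v₂ = 3.88 × 43.5/14.2 = 11.9 m/s.
Energy conservation along the streamline gives P₂ = P₁ − ½ρ(v₂² − v₁²) − ρg(h₂ − h₁).
P₂ = 472000 + ½·1000·(3.88² − 11.9²) − 1000·9.8·(−15.6) = 472000 + (-63200) − (-153000) = 562000 Pa.

P₂ ≈ 562 kPa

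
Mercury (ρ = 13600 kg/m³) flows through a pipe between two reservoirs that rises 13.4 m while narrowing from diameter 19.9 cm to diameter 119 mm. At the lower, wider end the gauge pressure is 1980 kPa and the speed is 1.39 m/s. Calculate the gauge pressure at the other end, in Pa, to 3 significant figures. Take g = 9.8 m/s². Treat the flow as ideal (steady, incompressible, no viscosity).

P₂ ≈ 104000 Pa

By continuity, v₂ = v₁·A₁/A₂ = 1.39·(311/111) = 3.89 m/s.
Applying Bernoulli between the two ends and solving for P₂: P₂ = P₁ + ½ρ(v₁² − v₂²) − ρgΔh.
P₂ = 1980000 + ½·13600·(1.39² − 3.89²) − 13600·9.8·(+13.4) = 1980000 + (-89600) − (1790000) = 104000 Pa.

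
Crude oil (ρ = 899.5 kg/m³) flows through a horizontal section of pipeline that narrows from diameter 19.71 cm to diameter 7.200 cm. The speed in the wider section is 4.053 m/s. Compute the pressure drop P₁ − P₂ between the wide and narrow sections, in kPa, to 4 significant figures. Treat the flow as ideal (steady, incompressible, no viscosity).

ΔP = 407.5 kPa

By continuity, v₂ = v₁·A₁/A₂ = 4.053·(305.1/40.72) = 30.37 m/s.
Bernoulli (h₁ = h₂): P₁ − P₂ = ½ρ(v₂² − v₁²).
P₁ − P₂ = ½·899.5·(30.37² − 4.053²) = ½·899.5·906.1 = 407500 Pa.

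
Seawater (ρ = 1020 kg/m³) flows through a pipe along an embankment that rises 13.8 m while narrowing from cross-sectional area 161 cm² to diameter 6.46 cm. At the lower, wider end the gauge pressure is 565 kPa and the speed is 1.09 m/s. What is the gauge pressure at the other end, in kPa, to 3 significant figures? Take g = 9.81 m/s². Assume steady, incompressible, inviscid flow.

By continuity, v₂ = v₁·A₁/A₂ = 1.09·(161/32.8) = 5.35 m/s.
Bernoulli: P₁ + ½ρv₁² + ρg h₁ = P₂ + ½ρv₂² + ρg h₂, so P₂ = P₁ + ½ρ(v₁² − v₂²) − ρg(h₂ − h₁).
P₂ = 565000 + ½·1020·(1.09² − 5.35²) − 1020·9.81·(+13.8) = 565000 + (-14000) − (138000) = 413000 Pa.

413 kPa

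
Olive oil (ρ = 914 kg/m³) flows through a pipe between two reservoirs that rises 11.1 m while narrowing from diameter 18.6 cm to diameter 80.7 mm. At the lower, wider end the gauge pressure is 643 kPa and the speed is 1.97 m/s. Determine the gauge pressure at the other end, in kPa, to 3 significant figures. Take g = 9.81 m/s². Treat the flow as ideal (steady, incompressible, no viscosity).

Continuity gives A₁v₁ = A₂v₂, so v₂ = (272 cm²)/(51.1 cm²) × 1.97 m/s = 10.5 m/s.
Energy conservation along the streamline gives P₂ = P₁ − ½ρ(v₂² − v₁²) − ρg(h₂ − h₁).
P₂ = 643000 + ½·914·(1.97² − 10.5²) − 914·9.81·(+11.1) = 643000 + (-48300) − (99500) = 495000 Pa.

P₂ ≈ 495 kPa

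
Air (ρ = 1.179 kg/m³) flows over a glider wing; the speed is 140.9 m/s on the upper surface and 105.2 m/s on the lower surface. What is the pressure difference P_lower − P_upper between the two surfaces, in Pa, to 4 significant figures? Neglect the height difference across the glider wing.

With negligible Δh, P + ½ρv² is constant, so P_low − P_up = ½ρ(v_up² − v_low²).
ΔP = ½·1.179·(140.9² − 105.2²) = 5179 Pa.

ΔP ≈ 5179 Pa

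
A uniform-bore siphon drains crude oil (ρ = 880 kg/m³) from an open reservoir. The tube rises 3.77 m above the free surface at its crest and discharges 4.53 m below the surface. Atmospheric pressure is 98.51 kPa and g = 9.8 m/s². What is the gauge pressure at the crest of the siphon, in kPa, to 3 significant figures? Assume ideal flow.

P_gauge = -71.6 kPa

The outlet speed comes from Torricelli: v = √(2g·4.53) = 9.42 m/s.
The bore is uniform, so the speed at the crest is the same v. Bernoulli surface→crest: P_atm = P_top + ½ρv² + ρg·h_top.
P_top = 98510 − ½·880·9.42² − 880·9.8·3.77 = 26900 Pa. So P_gauge = P_top − P_atm = -71600 Pa.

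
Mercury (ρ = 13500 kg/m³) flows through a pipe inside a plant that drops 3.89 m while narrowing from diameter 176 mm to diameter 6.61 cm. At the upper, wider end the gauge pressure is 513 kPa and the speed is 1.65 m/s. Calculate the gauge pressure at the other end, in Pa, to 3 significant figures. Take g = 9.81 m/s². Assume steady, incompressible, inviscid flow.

Mass conservation (A₁v₁ = A₂v₂) gives v₂ = 1.65 × 243/34.3 = 11.7 m/s.
Energy conservation along the streamline gives P₂ = P₁ − ½ρ(v₂² − v₁²) − ρg(h₂ − h₁).
P₂ = 513000 + ½·13500·(1.65² − 11.7²) − 13500·9.81·(−3.89) = 513000 + (-905000) − (-515000) = 123000 Pa.

P₂ ≈ 123000 Pa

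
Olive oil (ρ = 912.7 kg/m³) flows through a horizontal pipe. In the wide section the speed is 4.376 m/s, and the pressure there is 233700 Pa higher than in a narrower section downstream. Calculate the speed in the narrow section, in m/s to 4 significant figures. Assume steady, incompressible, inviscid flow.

23.05 m/s

Horizontal Bernoulli: P₁ + ½ρv₁² = P₂ + ½ρv₂², so v₂² = v₁² + 2(P₁ − P₂)/ρ.
v₂ = √(4.376² + 2·233700/912.7) = √(19.15 + 512.1) = 23.05 m/s.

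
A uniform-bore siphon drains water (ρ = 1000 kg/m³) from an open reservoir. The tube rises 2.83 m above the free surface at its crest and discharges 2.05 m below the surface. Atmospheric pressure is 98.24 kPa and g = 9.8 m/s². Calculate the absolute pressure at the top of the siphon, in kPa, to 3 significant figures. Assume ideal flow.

Bernoulli surface→outlet gives ½v² = g·h_out, so v = √(2·9.8·2.05) = 6.34 m/s.
Continuity keeps v the same throughout the tube; from surface to crest, P_atm + 0 = P_top + ½ρv² + ρg·h_top.
P_top = 98240 − ½·1000·6.34² − 1000·9.8·2.83 = 50400 Pa.

P_top ≈ 50.4 kPa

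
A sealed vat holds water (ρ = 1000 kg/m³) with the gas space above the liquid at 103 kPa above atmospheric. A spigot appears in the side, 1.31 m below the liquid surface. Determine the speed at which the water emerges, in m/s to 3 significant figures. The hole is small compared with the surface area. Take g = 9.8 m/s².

Take point 1 at the surface (v₁ ≈ 0) and point 2 at the hole (at atmospheric pressure). Bernoulli: P₁ + ρg h = P_atm + ½ρv₂².
With P₁ − P_atm = 103000 Pa, v₂ = √(2gh + 2ΔP/ρ) = √(2·9.8·1.31 + 2·103000/1000) = 15.2 m/s.

v = 15.2 m/s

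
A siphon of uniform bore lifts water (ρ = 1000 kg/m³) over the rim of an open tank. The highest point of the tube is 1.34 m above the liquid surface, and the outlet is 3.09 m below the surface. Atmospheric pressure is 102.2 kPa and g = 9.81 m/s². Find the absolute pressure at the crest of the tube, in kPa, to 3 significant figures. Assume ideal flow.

From the surface to the outlet (both open to atmosphere, surface at rest): v = √(2g·h_out) = √(2·9.81·3.09) = 7.79 m/s.
The bore is uniform, so the speed at the crest is the same v. Bernoulli surface→crest: P_atm = P_top + ½ρv² + ρg·h_top.
P_top = 102200 − ½·1000·7.79² − 1000·9.81·1.34 = 58700 Pa.

58.7 kPa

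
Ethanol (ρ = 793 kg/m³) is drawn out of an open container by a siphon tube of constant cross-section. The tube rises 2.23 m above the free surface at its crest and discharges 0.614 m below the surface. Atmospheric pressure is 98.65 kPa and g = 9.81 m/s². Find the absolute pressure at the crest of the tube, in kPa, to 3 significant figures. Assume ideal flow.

P_top ≈ 76.5 kPa

From the surface to the outlet (both open to atmosphere, surface at rest): v = √(2g·h_out) = √(2·9.81·0.614) = 3.47 m/s.
With constant cross-section the crest speed equals v; applying Bernoulli from the surface up to the crest, P_top = P_atm − ½ρv² − ρg·h_top.
P_top = 98650 − ½·793·3.47² − 793·9.81·2.23 = 76500 Pa.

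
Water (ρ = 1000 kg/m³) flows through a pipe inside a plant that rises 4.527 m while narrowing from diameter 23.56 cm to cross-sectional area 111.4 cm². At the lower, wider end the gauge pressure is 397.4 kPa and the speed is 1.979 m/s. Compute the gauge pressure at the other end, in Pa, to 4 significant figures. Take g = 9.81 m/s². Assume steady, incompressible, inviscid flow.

P₂ ≈ 325000 Pa

Continuity gives A₁v₁ = A₂v₂, so v₂ = (436.0 cm²)/(111.4 cm²) × 1.979 m/s = 7.745 m/s.
Energy conservation along the streamline gives P₂ = P₁ − ½ρ(v₂² − v₁²) − ρg(h₂ − h₁).
P₂ = 397400 + ½·1000·(1.979² − 7.745²) − 1000·9.81·(+4.527) = 397400 + (-28030) − (44410) = 325000 Pa.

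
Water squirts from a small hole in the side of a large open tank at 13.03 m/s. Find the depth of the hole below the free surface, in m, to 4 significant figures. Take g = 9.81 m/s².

h ≈ 8.653 m

Torricelli: v = √(2gh), so h = v²/(2g).
h = 13.03²/(2·9.81) = 169.8/19.62 = 8.653 m.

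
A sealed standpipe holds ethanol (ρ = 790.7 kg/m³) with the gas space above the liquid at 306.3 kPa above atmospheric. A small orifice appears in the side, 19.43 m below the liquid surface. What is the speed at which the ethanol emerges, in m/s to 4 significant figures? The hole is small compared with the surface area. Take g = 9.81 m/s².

Take point 1 at the surface (v₁ ≈ 0) and point 2 at the hole (at atmospheric pressure). Bernoulli: P₁ + ρg h = P_atm + ½ρv₂².
With P₁ − P_atm = 306300 Pa, v₂ = √(2gh + 2ΔP/ρ) = √(2·9.81·19.43 + 2·306300/790.7) = 34.00 m/s.

34.00 m/s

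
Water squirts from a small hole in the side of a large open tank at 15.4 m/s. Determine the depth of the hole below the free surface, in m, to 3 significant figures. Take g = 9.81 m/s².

h ≈ 12.1 m

For a small hole in a large open tank, ½v² = gh, giving h = v²/(2g).
h = 15.4²/(2·9.81) = 237/19.62 = 12.1 m.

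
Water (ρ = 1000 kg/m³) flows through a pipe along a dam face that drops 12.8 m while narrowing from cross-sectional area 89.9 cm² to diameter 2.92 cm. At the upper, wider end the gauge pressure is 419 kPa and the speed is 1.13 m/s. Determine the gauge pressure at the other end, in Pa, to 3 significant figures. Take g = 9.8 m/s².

Mass conservation (A₁v₁ = A₂v₂) gives v₂ = 1.13 × 89.9/6.70 = 15.2 m/s.
Applying Bernoulli between the two ends and solving for P₂: P₂ = P₁ + ½ρ(v₁² − v₂²) − ρgΔh.
P₂ = 419000 + ½·1000·(1.13² − 15.2²) − 1000·9.8·(−12.8) = 419000 + (-114000) − (-125000) = 430000 Pa.

P₂ ≈ 430000 Pa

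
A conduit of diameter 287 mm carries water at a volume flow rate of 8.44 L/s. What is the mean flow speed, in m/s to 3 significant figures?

v ≈ 0.130 m/s

Q = 8.44 L/s = 0.00844 m³/s.
v = Q/A = 0.00844 / 0.0647 = 0.130 m/s.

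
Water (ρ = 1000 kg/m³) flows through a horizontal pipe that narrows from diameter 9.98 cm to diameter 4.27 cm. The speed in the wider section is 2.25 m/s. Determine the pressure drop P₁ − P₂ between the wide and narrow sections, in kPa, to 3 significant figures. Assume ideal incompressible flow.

73.0 kPa

The volume flow rate is constant, so v₂ = (A₁/A₂)v₁ = (78.2/14.3)·2.25 = 12.3 m/s.
Along the horizontal streamline, P + ½ρv² is constant.
P₁ − P₂ = ½·1000·(12.3² − 2.25²) = ½·1000·146 = 73000 Pa.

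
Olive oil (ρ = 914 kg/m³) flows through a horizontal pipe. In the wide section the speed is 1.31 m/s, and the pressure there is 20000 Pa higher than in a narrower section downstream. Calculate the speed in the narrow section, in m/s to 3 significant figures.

With h₁ = h₂, rearranging Bernoulli gives v₂ = √(v₁² + 2ΔP/ρ).
v₂ = √(1.31² + 2·20000/914) = √(1.72 + 43.8) = 6.74 m/s.

v₂ ≈ 6.74 m/s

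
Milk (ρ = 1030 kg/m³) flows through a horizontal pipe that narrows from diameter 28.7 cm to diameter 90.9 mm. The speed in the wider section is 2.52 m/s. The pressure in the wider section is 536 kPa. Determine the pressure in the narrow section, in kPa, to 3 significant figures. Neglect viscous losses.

Mass conservation (A₁v₁ = A₂v₂) gives v₂ = 2.52 × 647/64.9 = 25.1 m/s.
Bernoulli (h₁ = h₂): P₁ − P₂ = ½ρ(v₂² − v₁²).
P₂ = P₁ − ½ρ(v₂² − v₁²) = 536000 − ½·1030·(25.1² − 2.52²) = 536000 − 322000 = 214000 Pa.

P₂ ≈ 214 kPa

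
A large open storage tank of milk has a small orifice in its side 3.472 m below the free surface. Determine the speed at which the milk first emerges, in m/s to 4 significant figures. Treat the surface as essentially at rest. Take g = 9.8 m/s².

v ≈ 8.249 m/s

Torricelli's result v = √(2gh) gives v = √(2·9.8·3.472) = 8.249 m/s.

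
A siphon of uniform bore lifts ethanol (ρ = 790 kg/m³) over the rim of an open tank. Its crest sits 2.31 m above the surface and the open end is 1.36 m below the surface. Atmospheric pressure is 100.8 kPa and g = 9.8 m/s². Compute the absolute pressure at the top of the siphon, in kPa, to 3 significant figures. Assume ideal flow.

Bernoulli surface→outlet gives ½v² = g·h_out, so v = √(2·9.8·1.36) = 5.16 m/s.
The bore is uniform, so the speed at the crest is the same v. Bernoulli surface→crest: P_atm = P_top + ½ρv² + ρg·h_top.
P_top = 100800 − ½·790·5.16² − 790·9.8·2.31 = 72400 Pa.

P_top ≈ 72.4 kPa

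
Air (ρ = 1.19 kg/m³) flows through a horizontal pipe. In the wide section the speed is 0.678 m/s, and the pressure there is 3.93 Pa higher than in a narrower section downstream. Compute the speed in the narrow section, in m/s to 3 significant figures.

v₂ ≈ 2.66 m/s

Along the level pipe P + ½ρv² is conserved, hence v₂² = v₁² + 2(P₁ − P₂)/ρ.
v₂ = √(0.678² + 2·3.93/1.19) = √(0.460 + 6.61) = 2.66 m/s.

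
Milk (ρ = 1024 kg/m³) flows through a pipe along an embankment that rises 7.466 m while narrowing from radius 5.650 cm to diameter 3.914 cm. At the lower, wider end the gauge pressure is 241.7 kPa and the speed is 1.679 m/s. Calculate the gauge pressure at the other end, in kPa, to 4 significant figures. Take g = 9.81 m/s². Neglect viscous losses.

Mass conservation (A₁v₁ = A₂v₂) gives v₂ = 1.679 × 100.3/12.03 = 13.99 m/s.
Energy conservation along the streamline gives P₂ = P₁ − ½ρ(v₂² − v₁²) − ρg(h₂ − h₁).
P₂ = 241700 + ½·1024·(1.679² − 13.99²) − 1024·9.81·(+7.466) = 241700 + (-98830) − (75000) = 67870 Pa.

P₂ ≈ 67.87 kPa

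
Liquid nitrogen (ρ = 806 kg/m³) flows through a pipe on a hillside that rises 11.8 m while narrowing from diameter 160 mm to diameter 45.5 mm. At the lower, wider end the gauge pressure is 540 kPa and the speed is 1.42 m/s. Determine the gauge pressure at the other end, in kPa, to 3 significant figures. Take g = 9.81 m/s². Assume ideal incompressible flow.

P₂ ≈ 323 kPa

Mass conservation (A₁v₁ = A₂v₂) gives v₂ = 1.42 × 201/16.3 = 17.6 m/s.
Bernoulli: P₁ + ½ρv₁² + ρg h₁ = P₂ + ½ρv₂² + ρg h₂, so P₂ = P₁ + ½ρ(v₁² − v₂²) − ρg(h₂ − h₁).
P₂ = 540000 + ½·806·(1.42² − 17.6²) − 806·9.81·(+11.8) = 540000 + (-123000) − (93300) = 323000 Pa.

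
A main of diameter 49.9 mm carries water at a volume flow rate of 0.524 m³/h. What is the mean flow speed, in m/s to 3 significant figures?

Q = 0.524 m³/h = 0.000146 m³/s.
v = Q/A = 0.000146 / 0.00196 = 0.0744 m/s.

v ≈ 0.0744 m/s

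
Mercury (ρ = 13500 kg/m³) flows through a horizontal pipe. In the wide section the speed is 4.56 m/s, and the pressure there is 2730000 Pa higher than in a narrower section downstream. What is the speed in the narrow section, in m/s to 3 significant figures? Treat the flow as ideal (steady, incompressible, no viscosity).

Horizontal Bernoulli: P₁ + ½ρv₁² = P₂ + ½ρv₂², so v₂² = v₁² + 2(P₁ − P₂)/ρ.
v₂ = √(4.56² + 2·2730000/13500) = √(20.8 + 404) = 20.6 m/s.

v₂ ≈ 20.6 m/s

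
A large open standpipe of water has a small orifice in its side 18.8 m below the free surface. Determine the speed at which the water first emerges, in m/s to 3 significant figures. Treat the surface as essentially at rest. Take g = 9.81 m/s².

The surface is effectively still and both ends are open, so ½v² = gh and v = √(2·9.81·18.8) = 19.2 m/s.

v ≈ 19.2 m/s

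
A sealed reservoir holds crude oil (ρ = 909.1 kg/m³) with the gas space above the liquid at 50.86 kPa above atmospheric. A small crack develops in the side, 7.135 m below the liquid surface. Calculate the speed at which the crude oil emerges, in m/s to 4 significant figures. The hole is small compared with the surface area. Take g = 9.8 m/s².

Take point 1 at the surface (v₁ ≈ 0) and point 2 at the hole (at atmospheric pressure). Bernoulli: P₁ + ρg h = P_atm + ½ρv₂².
With P₁ − P_atm = 50860 Pa, v₂ = √(2gh + 2ΔP/ρ) = √(2·9.8·7.135 + 2·50860/909.1) = 15.87 m/s.

v = 15.87 m/s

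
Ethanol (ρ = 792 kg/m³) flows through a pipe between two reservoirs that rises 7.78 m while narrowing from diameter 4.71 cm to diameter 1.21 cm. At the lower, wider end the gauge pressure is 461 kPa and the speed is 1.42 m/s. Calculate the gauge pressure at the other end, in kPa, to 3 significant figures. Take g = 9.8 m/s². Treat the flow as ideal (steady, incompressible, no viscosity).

By continuity, v₂ = v₁·A₁/A₂ = 1.42·(17.4/1.15) = 21.5 m/s.
Applying Bernoulli between the two ends and solving for P₂: P₂ = P₁ + ½ρ(v₁² − v₂²) − ρgΔh.
P₂ = 461000 + ½·792·(1.42² − 21.5²) − 792·9.8·(+7.78) = 461000 + (-183000) − (60400) = 218000 Pa.

218 kPa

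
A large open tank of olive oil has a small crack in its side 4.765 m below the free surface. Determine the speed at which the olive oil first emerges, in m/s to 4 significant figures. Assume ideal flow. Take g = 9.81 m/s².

With the surface at rest and both surface and jet at atmospheric pressure, Bernoulli gives ρg h = ½ρv², so v = √(2gh) = √(2·9.81·4.765) = 9.669 m/s.

9.669 m/s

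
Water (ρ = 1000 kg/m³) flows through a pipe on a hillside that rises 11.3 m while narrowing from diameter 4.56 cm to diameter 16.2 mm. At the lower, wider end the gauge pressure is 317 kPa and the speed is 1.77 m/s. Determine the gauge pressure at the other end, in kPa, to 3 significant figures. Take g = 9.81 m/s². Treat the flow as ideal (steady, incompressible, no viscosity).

P₂ = 109 kPa

The volume flow rate is constant, so v₂ = (A₁/A₂)v₁ = (16.3/2.06)·1.77 = 14.0 m/s.
Applying Bernoulli between the two ends and solving for P₂: P₂ = P₁ + ½ρ(v₁² − v₂²) − ρgΔh.
P₂ = 317000 + ½·1000·(1.77² − 14.0²) − 1000·9.81·(+11.3) = 317000 + (-96800) − (111000) = 109000 Pa.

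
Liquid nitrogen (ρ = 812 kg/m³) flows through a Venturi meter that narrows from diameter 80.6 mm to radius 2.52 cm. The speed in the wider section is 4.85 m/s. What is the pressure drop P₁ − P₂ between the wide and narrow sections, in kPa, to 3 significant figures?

ΔP = 52.9 kPa

By continuity, v₂ = v₁·A₁/A₂ = 4.85·(51.0/20.0) = 12.4 m/s.
With no height change, Bernoulli's equation is P₁ + ½ρv₁² = P₂ + ½ρv₂².
P₁ − P₂ = ½·812·(12.4² − 4.85²) = ½·812·130 = 52900 Pa.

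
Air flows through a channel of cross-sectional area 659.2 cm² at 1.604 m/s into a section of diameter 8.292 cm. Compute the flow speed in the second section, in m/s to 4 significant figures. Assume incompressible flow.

v₂ ≈ 19.58 m/s

Mass conservation (A₁v₁ = A₂v₂) gives v₂ = 1.604 × 659.2/54.00 = 19.58 m/s.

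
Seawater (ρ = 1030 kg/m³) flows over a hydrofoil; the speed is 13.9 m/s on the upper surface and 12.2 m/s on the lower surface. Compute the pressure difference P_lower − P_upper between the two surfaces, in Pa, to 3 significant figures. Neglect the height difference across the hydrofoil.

Bernoulli (same height): P_lower − P_upper = ½ρ(v_upper² − v_lower²).
ΔP = ½·1030·(13.9² − 12.2²) = 22900 Pa.

ΔP ≈ 22900 Pa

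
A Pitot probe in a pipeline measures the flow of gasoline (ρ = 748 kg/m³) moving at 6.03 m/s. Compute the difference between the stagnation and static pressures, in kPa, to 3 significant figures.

ΔP ≈ 13.6 kPa

At the stagnation point the flow is brought to rest, so Bernoulli gives P_stag − P_static = ½ρv².
ΔP = ½·748·6.03² = 13600 Pa.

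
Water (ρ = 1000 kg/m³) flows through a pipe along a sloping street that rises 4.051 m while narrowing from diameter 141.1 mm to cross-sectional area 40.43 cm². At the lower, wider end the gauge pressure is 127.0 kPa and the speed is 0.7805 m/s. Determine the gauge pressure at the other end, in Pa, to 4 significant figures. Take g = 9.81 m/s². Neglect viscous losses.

Continuity gives A₁v₁ = A₂v₂, so v₂ = (156.4 cm²)/(40.43 cm²) × 0.7805 m/s = 3.019 m/s.
Bernoulli: P₁ + ½ρv₁² + ρg h₁ = P₂ + ½ρv₂² + ρg h₂, so P₂ = P₁ + ½ρ(v₁² − v₂²) − ρg(h₂ − h₁).
P₂ = 127000 + ½·1000·(0.7805² − 3.019²) − 1000·9.81·(+4.051) = 127000 + (-4252) − (39740) = 83010 Pa.

P₂ = 83010 Pa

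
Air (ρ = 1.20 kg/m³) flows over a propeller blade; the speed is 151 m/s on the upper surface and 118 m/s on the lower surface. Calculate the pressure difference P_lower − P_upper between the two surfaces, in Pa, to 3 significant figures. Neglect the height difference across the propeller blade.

ΔP ≈ 5330 Pa

With negligible Δh, P + ½ρv² is constant, so P_low − P_up = ½ρ(v_up² − v_low²).
ΔP = ½·1.20·(151² − 118²) = 5330 Pa.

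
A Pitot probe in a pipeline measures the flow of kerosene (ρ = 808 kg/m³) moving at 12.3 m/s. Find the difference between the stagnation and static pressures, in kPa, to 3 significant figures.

The dynamic pressure equals the rise in static pressure at the stagnation point: ΔP = ½ρv².
ΔP = ½·808·12.3² = 61100 Pa.

61.1 kPa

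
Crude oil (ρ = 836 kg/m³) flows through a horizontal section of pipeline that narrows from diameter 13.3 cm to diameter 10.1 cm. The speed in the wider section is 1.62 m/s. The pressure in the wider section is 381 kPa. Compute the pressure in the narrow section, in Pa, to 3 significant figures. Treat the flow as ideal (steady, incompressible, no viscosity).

379000 Pa

The volume flow rate is constant, so v₂ = (A₁/A₂)v₁ = (139/80.1)·1.62 = 2.81 m/s.
Bernoulli (h₁ = h₂): P₁ − P₂ = ½ρ(v₂² − v₁²).
P₂ = P₁ − ½ρ(v₂² − v₁²) = 381000 − ½·836·(2.81² − 1.62²) = 381000 − 2200 = 379000 Pa.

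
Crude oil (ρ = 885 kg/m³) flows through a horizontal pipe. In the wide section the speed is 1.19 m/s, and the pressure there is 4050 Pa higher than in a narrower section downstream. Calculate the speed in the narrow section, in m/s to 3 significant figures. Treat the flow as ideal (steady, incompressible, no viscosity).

Along the level pipe P + ½ρv² is conserved, hence v₂² = v₁² + 2(P₁ − P₂)/ρ.
v₂ = √(1.19² + 2·4050/885) = √(1.42 + 9.15) = 3.25 m/s.

v₂ ≈ 3.25 m/s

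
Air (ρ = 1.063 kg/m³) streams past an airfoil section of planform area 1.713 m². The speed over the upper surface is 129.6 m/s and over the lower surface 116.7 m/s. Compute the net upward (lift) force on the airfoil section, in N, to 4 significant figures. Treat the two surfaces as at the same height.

The faster flow above has the lower pressure; Bernoulli (same height) gives ΔP = ½ρ(v_up² − v_low²).
ΔP = ½·1.063·(129.6² − 116.7²) = 1689 Pa.
Lift = ΔP · A = 1689 × 1.713 = 2893 N.

F ≈ 2893 N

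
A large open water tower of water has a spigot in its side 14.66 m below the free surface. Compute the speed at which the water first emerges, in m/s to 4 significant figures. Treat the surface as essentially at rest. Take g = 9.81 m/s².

Bernoulli from surface to hole (P equal, v_surface ≈ 0): v = √(2gh) = √(2×9.81×14.66) = 16.96 m/s.

v = 16.96 m/s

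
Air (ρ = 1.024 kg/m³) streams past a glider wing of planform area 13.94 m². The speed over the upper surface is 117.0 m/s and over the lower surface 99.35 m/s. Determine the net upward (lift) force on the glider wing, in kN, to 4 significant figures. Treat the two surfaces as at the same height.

F = 27.25 kN

The faster flow above has the lower pressure; Bernoulli (same height) gives ΔP = ½ρ(v_up² − v_low²).
ΔP = ½·1.024·(117.0² − 99.35²) = 1955 Pa.
Lift = ΔP · A = 1955 × 13.94 = 27250 N.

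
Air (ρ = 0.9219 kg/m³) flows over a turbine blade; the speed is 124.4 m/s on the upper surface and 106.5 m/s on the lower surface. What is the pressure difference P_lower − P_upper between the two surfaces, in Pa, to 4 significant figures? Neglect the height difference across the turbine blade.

The pressure is lower where the speed is higher: ΔP = ½ρ(v_up² − v_low²).
ΔP = ½·0.9219·(124.4² − 106.5²) = 1905 Pa.

1905 Pa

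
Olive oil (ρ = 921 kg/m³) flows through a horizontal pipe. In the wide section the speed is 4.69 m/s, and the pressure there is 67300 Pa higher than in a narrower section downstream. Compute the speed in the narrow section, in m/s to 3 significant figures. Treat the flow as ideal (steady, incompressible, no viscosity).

With h₁ = h₂, rearranging Bernoulli gives v₂ = √(v₁² + 2ΔP/ρ).
v₂ = √(4.69² + 2·67300/921) = √(22.0 + 146) = 13.0 m/s.

v₂ ≈ 13.0 m/s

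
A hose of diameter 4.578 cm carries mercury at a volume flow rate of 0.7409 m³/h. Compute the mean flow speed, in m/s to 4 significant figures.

Q = 0.7409 m³/h = 0.0002058 m³/s.
v = Q/A = 0.0002058 / 0.001646 = 0.1250 m/s.

v ≈ 0.1250 m/s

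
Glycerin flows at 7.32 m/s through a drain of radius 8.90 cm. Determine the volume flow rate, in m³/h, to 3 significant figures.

Q = A·v = 0.0249 m² × 7.32 m/s = 0.182 m³/s.
Converting: 0.182 m³/s × 3600 = 656 m³/h.

Q ≈ 656 m³/h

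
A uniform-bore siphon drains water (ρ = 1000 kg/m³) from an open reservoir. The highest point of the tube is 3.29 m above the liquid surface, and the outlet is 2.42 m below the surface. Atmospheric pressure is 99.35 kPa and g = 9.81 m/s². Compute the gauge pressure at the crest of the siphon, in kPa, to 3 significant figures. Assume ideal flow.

P_gauge ≈ -56.0 kPa

From the surface to the outlet (both open to atmosphere, surface at rest): v = √(2g·h_out) = √(2·9.81·2.42) = 6.89 m/s.
The bore is uniform, so the speed at the crest is the same v. Bernoulli surface→crest: P_atm = P_top + ½ρv² + ρg·h_top.
P_top = 99350 − ½·1000·6.89² − 1000·9.81·3.29 = 43300 Pa. So P_gauge = P_top − P_atm = -56000 Pa.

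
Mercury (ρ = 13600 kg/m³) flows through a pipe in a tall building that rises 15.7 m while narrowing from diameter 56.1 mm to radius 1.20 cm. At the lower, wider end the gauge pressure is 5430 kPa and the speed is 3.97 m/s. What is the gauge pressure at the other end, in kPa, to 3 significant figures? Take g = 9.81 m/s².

243 kPa

Mass conservation (A₁v₁ = A₂v₂) gives v₂ = 3.97 × 24.7/4.52 = 21.7 m/s.
Applying Bernoulli between the two ends and solving for P₂: P₂ = P₁ + ½ρ(v₁² − v₂²) − ρgΔh.
P₂ = 5430000 + ½·13600·(3.97² − 21.7²) − 13600·9.81·(+15.7) = 5430000 + (-3090000) − (2090000) = 243000 Pa.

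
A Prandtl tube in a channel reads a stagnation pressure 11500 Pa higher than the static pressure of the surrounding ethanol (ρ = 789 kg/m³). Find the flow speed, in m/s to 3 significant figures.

v = 5.40 m/s

Bernoulli between the free stream and the stagnation point: ½ρv² = P_stag − P_static.
v = √(2ΔP/ρ) = √(2·11500/789) = 5.40 m/s.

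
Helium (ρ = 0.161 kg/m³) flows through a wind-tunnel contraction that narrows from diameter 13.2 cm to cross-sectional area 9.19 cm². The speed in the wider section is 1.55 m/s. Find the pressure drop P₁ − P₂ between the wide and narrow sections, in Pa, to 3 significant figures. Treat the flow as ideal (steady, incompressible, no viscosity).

42.7 Pa

The volume flow rate is constant, so v₂ = (A₁/A₂)v₁ = (137/9.19)·1.55 = 23.1 m/s.
The pipe is horizontal, so Bernoulli reduces to P₁ + ½ρv₁² = P₂ + ½ρv₂².
P₁ − P₂ = ½·0.161·(23.1² − 1.55²) = ½·0.161·530 = 42.7 Pa.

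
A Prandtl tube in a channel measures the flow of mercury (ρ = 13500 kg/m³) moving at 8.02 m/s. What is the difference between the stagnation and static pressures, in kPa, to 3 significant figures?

Bernoulli between the free stream and the stagnation point: ½ρv² = P_stag − P_static.
ΔP = ½·13500·8.02² = 434000 Pa.

ΔP ≈ 434 kPa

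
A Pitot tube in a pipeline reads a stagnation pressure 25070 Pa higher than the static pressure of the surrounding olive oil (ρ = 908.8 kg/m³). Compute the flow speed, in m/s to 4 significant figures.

7.428 m/s

At the stagnation point the flow is brought to rest, so Bernoulli gives P_stag − P_static = ½ρv².
v = √(2ΔP/ρ) = √(2·25070/908.8) = 7.428 m/s.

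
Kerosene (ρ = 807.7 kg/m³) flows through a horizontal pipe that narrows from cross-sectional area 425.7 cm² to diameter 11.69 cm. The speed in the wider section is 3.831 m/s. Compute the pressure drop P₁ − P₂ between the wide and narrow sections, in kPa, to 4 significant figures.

Mass conservation (A₁v₁ = A₂v₂) gives v₂ = 3.831 × 425.7/107.3 = 15.19 m/s.
The pipe is horizontal, so Bernoulli reduces to P₁ + ½ρv₁² = P₂ + ½ρv₂².
P₁ − P₂ = ½·807.7·(15.19² − 3.831²) = ½·807.7·216.2 = 87320 Pa.

ΔP ≈ 87.32 kPa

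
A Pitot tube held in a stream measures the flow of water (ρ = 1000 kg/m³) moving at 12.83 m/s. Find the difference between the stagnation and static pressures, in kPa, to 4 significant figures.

Bernoulli between the free stream and the stagnation point: ½ρv² = P_stag − P_static.
ΔP = ½·1000·12.83² = 82300 Pa.

ΔP ≈ 82.30 kPa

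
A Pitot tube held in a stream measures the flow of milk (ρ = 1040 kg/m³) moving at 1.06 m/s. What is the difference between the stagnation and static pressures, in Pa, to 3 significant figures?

ΔP = 584 Pa

At the stagnation point the flow is brought to rest, so Bernoulli gives P_stag − P_static = ½ρv².
ΔP = ½·1040·1.06² = 584 Pa.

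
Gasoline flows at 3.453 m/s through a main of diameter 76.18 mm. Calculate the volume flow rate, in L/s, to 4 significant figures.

Q ≈ 15.74 L/s

Q = A·v = 0.004558 m² × 3.453 m/s = 0.01574 m³/s.
Converting: 0.01574 m³/s × 1000 = 15.74 L/s.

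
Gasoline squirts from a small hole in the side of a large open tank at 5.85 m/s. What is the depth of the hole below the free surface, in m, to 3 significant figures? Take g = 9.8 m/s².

1.75 m

Torricelli: v = √(2gh), so h = v²/(2g).
h = 5.85²/(2·9.8) = 34.2/19.60 = 1.75 m.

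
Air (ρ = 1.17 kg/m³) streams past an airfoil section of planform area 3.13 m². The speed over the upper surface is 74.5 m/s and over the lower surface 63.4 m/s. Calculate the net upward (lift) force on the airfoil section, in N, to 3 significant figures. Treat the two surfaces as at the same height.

With equal heights on the two surfaces, Bernoulli gives P_lower − P_upper = ½ρ(v_upper² − v_lower²).
ΔP = ½·1.17·(74.5² − 63.4²) = 895 Pa.
Lift = ΔP · A = 895 × 3.13 = 2800 N.

2800 N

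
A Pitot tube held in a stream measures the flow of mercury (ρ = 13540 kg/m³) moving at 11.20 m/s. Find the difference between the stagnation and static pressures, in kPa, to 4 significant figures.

ΔP ≈ 849.2 kPa

At the stagnation point the flow is brought to rest, so Bernoulli gives P_stag − P_static = ½ρv².
ΔP = ½·13540·11.20² = 849200 Pa.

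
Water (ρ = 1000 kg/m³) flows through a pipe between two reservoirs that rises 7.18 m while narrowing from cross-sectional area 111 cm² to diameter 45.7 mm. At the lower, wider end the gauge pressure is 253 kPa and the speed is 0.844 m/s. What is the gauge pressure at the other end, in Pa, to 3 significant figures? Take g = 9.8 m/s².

The volume flow rate is constant, so v₂ = (A₁/A₂)v₁ = (111/16.4)·0.844 = 5.71 m/s.
Applying Bernoulli between the two ends and solving for P₂: P₂ = P₁ + ½ρ(v₁² − v₂²) − ρgΔh.
P₂ = 253000 + ½·1000·(0.844² − 5.71²) − 1000·9.8·(+7.18) = 253000 + (-16000) − (70400) = 167000 Pa.

P₂ ≈ 167000 Pa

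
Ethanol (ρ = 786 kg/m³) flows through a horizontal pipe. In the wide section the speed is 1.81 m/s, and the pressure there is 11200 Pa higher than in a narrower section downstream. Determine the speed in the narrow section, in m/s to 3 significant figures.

Horizontal Bernoulli: P₁ + ½ρv₁² = P₂ + ½ρv₂², so v₂² = v₁² + 2(P₁ − P₂)/ρ.
v₂ = √(1.81² + 2·11200/786) = √(3.28 + 28.5) = 5.64 m/s.

v₂ ≈ 5.64 m/s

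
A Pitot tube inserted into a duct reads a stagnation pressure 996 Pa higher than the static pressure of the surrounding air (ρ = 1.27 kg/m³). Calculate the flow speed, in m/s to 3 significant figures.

The dynamic pressure equals the rise in static pressure at the stagnation point: ΔP = ½ρv².
v = √(2ΔP/ρ) = √(2·996/1.27) = 39.6 m/s.

v = 39.6 m/s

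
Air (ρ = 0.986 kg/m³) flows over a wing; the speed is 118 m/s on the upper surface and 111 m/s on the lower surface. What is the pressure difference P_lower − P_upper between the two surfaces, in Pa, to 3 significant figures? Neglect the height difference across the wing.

790 Pa

Bernoulli (same height): P_lower − P_upper = ½ρ(v_upper² − v_lower²).
ΔP = ½·0.986·(118² − 111²) = 790 Pa.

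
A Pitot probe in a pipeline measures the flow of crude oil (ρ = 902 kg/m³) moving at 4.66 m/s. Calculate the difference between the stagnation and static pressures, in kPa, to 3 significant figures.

ΔP ≈ 9.79 kPa

The dynamic pressure equals the rise in static pressure at the stagnation point: ΔP = ½ρv².
ΔP = ½·902·4.66² = 9790 Pa.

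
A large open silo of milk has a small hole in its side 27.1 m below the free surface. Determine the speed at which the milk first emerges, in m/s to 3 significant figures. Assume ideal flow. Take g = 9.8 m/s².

v = 23.0 m/s

The surface is effectively still and both ends are open, so ½v² = gh and v = √(2·9.8·27.1) = 23.0 m/s.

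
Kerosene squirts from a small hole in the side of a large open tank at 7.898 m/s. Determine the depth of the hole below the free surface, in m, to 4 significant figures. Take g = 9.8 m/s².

Torricelli: v = √(2gh), so h = v²/(2g).
h = 7.898²/(2·9.8) = 62.38/19.60 = 3.183 m.

3.183 m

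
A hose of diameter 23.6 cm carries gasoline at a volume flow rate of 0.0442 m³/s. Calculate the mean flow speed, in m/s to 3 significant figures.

Q = 0.0442 m³/s = 0.0442 m³/s.
v = Q/A = 0.0442 / 0.0437 = 1.01 m/s.

v ≈ 1.01 m/s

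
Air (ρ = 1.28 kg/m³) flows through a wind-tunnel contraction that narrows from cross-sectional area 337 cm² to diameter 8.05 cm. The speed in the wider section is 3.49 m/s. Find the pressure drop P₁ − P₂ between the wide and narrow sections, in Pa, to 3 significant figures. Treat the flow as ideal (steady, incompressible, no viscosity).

Continuity gives A₁v₁ = A₂v₂, so v₂ = (337 cm²)/(50.9 cm²) × 3.49 m/s = 23.1 m/s.
With no height change, Bernoulli's equation is P₁ + ½ρv₁² = P₂ + ½ρv₂².
P₁ − P₂ = ½·1.28·(23.1² − 3.49²) = ½·1.28·522 = 334 Pa.

ΔP ≈ 334 Pa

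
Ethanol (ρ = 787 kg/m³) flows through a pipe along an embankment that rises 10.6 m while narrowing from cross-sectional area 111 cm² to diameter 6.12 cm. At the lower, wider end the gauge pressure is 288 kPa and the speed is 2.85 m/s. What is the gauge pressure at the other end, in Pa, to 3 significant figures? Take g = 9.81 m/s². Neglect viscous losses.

By continuity, v₂ = v₁·A₁/A₂ = 2.85·(111/29.4) = 10.8 m/s.
Energy conservation along the streamline gives P₂ = P₁ − ½ρ(v₂² − v₁²) − ρg(h₂ − h₁).
P₂ = 288000 + ½·787·(2.85² − 10.8²) − 787·9.81·(+10.6) = 288000 + (-42300) − (81800) = 164000 Pa.

164000 Pa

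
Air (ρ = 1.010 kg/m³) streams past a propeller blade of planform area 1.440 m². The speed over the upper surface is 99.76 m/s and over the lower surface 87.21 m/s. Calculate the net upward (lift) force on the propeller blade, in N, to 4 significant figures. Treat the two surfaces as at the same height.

The faster flow above has the lower pressure; Bernoulli (same height) gives ΔP = ½ρ(v_up² − v_low²).
ΔP = ½·1.010·(99.76² − 87.21²) = 1185 Pa.
Lift = ΔP · A = 1185 × 1.440 = 1706 N.

1706 N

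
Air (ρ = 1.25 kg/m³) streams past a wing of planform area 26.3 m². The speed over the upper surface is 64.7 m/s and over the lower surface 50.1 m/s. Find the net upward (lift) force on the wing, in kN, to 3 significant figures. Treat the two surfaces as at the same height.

From P + ½ρv² = const at equal height, P_low − P_up = ½ρ(v_up² − v_low²).
ΔP = ½·1.25·(64.7² − 50.1²) = 1050 Pa.
Lift = ΔP · A = 1050 × 26.3 = 27600 N.

F ≈ 27.6 kN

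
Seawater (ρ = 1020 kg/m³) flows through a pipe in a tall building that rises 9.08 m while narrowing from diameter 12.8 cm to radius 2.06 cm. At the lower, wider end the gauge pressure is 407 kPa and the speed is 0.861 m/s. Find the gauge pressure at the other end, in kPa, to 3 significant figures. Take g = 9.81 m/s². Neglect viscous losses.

By continuity, v₂ = v₁·A₁/A₂ = 0.861·(129/13.3) = 8.31 m/s.
Energy conservation along the streamline gives P₂ = P₁ − ½ρ(v₂² − v₁²) − ρg(h₂ − h₁).
P₂ = 407000 + ½·1020·(0.861² − 8.31²) − 1020·9.81·(+9.08) = 407000 + (-34800) − (90900) = 281000 Pa.

P₂ = 281 kPa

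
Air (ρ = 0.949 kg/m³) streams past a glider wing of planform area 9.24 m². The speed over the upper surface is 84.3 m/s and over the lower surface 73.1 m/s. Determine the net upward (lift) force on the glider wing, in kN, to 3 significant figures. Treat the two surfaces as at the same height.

With equal heights on the two surfaces, Bernoulli gives P_lower − P_upper = ½ρ(v_upper² − v_lower²).
ΔP = ½·0.949·(84.3² − 73.1²) = 836 Pa.
Lift = ΔP · A = 836 × 9.24 = 7730 N.

F ≈ 7.73 kN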